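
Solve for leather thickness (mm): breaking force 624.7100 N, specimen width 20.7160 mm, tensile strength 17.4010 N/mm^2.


Formula: t = F / (TS * w)
Substituting: t = 624.7100 / (17.4010 * 20.7160)
Result: 1.7330 mm


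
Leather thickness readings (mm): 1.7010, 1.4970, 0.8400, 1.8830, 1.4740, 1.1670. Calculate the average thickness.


Formula: Average = sum / n
Substituting: Average = 8.5620 / 6
Result: 1.4270 mm


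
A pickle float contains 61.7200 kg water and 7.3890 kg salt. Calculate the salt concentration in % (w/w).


Formula: Conc = salt / (water + salt) * 100
Substituting: Conc = 7.3890 / (61.7200 + 7.3890) * 100
Result: 10.6918 %


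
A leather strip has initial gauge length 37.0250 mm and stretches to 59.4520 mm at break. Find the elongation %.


Formula: Elongation = (Lf - L0) / L0 * 100
Substituting: Elongation = (59.4520 - 37.0250) / 37.0250 * 100
Result: 60.5726 %


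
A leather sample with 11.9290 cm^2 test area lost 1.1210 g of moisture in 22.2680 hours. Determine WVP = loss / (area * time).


Formula: WVP = loss / (area * time)
Substituting: WVP = 1.1210 / (11.9290 * 22.2680)
Result: 0.00422008 g/(cm^2*hr)


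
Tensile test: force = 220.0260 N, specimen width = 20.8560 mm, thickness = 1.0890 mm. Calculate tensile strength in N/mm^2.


Formula: TS = force / (width * thickness)
Substituting: TS = 220.0260 / (20.8560 * 1.0890)
Result: 9.6876 N/mm^2


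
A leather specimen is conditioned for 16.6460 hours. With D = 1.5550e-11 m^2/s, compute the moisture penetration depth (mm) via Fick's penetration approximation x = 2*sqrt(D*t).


t = 16.6460 hr * 3600 = 59925.6000 s
D * t = 1.5550e-11 * 59925.6000 = 9.3184e-07
x = 2 * sqrt(D*t) = 2 * sqrt(9.3184e-07) = 0.00193064 m = 1.9306 mm


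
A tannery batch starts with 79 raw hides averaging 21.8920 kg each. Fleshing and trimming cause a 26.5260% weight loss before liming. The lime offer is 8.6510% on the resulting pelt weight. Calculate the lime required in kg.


Total_raw = N * avg_wt = 79 * 21.8920 = 1729.4680 kg
Substrate = Total_raw * (1 - loss/100) = 1729.4680 * (1 - 26.5260/100) = 1270.7093 kg
Lime = Substrate * pct / 100 = 1270.7093 * 8.6510 / 100 = 109.9291 kg


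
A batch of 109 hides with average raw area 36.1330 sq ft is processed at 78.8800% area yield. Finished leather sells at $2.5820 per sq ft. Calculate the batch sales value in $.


Raw_total = N * avg_area = 109 * 36.1330 = 3938.4970 sq ft
Finished = Raw_total * yield / 100 = 3938.4970 * 78.8800 / 100 = 3106.6864 sq ft
Value = Finished * price = 3106.6864 * 2.5820 = 8021.4644 $


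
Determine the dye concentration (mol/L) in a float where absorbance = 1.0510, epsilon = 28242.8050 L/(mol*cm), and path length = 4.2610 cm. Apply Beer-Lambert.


Formula: c = A / (epsilon * l)
Substituting: c = 1.0510 / (28242.8050 * 4.2610)
Result: 8.7334e-06 mol/L


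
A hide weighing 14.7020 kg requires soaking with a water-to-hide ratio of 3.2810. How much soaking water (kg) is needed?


Formula: Water = hide_weight * ratio
Substituting: Water = 14.7020 * 3.2810
Result: 48.2373 kg


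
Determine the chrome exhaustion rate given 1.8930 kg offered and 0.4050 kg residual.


Formula: Uptake = (offered - residual) / offered * 100
Substituting: Uptake = (1.8930 - 0.4050) / 1.8930 * 100
Result: 78.6054 %


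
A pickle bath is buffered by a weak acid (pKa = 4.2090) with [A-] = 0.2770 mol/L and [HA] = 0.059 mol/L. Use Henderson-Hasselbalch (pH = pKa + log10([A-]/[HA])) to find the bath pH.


ratio = [A-] / [HA] = 0.2770 / 0.059 = 4.6949
log10(ratio) = 0.6716
pH = pKa + log10(ratio) = 4.2090 + 0.6716 = 4.8806


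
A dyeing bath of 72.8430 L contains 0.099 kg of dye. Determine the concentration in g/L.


Formula: Conc = dye_mass(kg) / volume(L) * 1000
Substituting: Conc = 0.099 / 72.8430 * 1000
Result: 1.3591 g/L


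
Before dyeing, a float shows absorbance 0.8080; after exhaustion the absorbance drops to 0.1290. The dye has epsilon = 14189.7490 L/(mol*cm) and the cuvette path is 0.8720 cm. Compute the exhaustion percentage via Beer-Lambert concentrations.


c_initial = A_i / (epsilon * l) = 0.8080 / (14189.7490 * 0.8720) = 6.5301e-05 mol/L
c_final = A_f / (epsilon * l) = 0.1290 / (14189.7490 * 0.8720) = 1.0426e-05 mol/L
Exhaustion = (c_initial - c_final) / c_initial * 100 = (6.5301e-05 - 1.0426e-05) / 6.5301e-05 * 100 = 84.0347 %


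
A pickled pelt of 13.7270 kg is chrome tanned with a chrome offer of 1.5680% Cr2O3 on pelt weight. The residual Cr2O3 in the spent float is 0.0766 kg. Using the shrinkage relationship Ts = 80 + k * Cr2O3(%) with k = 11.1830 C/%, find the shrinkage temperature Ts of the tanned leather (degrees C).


Offered = pelt * offer_pct / 100 = 13.7270 * 1.5680 / 100 = 0.2152 kg
Uptake = offered - residual = 0.2152 - 0.0766 = 0.1386 kg
Cr2O3% on pelt = uptake / pelt * 100 = 0.1386 / 13.7270 * 100 = 1.0100 %
Ts = 80 + k * Cr2O3% = 80 + 11.1830 * 1.0100 = 91.2946 C


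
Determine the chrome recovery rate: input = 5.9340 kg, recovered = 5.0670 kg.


Formula: Recovery = recovered / input * 100
Substituting: Recovery = 5.0670 / 5.9340 * 100
Result: 85.3893 %


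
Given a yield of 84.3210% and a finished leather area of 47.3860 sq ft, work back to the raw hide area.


Formula: raw = finished * 100 / yield
Substituting: raw = 47.3860 * 100 / 84.3210
Result: 56.1972 sq ft


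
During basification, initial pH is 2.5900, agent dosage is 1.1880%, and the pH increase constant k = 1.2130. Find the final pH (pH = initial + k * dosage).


Formula: pH_final = pH_initial + k * base_pct
Substituting: pH_final = 2.5900 + 1.2130 * 1.1880
Result: 4.0310


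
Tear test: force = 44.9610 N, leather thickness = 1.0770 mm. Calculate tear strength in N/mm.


Formula: Tear strength = force / thickness
Substituting: Tear strength = 44.9610 / 1.0770
Result: 41.7465 N/mm


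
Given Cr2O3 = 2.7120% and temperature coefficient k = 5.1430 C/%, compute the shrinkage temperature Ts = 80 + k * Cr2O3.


Formula: Ts = 80 + k * Cr2O3
Substituting: Ts = 80 + 5.1430 * 2.7120
Result: 93.9478 C


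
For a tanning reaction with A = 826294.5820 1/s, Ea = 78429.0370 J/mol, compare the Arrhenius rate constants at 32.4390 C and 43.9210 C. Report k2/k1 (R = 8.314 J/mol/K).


T1 = 32.4390 + 273.15 = 305.5890 K; T2 = 43.9210 + 273.15 = 317.0710 K
k1 = A * exp(-Ea/(R*T1)) = 826294.5820 * exp(-78429.0370/(8.314*305.5890)) = 3.2411e-08 1/s
k2 = A * exp(-Ea/(R*T2)) = 826294.5820 * exp(-78429.0370/(8.314*317.0710)) = 9.9124e-08 1/s
k2/k1 = 9.9124e-08 / 3.2411e-08 = 3.0583


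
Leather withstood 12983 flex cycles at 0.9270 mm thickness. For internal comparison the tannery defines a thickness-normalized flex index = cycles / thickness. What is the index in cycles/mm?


Formula: Index = cycles / thickness
Substituting: Index = 12983 / 0.9270
Result: 14005.3937 cycles/mm


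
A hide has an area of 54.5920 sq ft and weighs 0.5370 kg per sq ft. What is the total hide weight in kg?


Formula: Weight = area * weight_per_sqft
Substituting: Weight = 54.5920 * 0.5370
Result: 29.3159 kg


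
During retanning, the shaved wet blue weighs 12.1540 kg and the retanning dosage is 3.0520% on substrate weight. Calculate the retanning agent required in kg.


Formula: Retan = substrate * pct / 100
Substituting: Retan = 12.1540 * 3.0520 / 100
Result: 0.3709 kg


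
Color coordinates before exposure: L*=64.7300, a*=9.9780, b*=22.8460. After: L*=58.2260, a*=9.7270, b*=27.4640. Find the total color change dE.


dL = -6.5040, da = -0.2510, db = 4.6180
dE = sqrt((-6.5040)^2 + (-0.2510)^2 + 4.6180^2) = 7.9807


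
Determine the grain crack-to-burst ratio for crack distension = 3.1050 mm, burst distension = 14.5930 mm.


Formula: Ratio = crack / burst
Substituting: Ratio = 3.1050 / 14.5930
Result: 0.2128


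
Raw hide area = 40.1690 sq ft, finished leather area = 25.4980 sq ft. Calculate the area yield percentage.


Formula: Yield = finished / raw * 100
Substituting: Yield = 25.4980 / 40.1690 * 100
Result: 63.4768 %


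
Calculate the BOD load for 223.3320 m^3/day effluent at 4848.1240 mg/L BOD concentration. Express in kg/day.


Formula: BOD_load = volume * conc / 1000
Substituting: BOD_load = 223.3320 * 4848.1240 / 1000
Result: 1082.7412 kg/day


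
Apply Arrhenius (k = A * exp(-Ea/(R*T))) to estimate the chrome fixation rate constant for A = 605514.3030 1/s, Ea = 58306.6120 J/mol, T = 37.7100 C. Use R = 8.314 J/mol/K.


T_K = T_C + 273.15 = 37.7100 + 273.15 = 310.8600 K
exponent = -Ea / (R * T_K) = -58306.6120 / (8.314 * 310.8600) = -22.5602
k = A * exp(exponent) = 605514.3030 * exp(-22.5602) = 9.6462e-05 1/s


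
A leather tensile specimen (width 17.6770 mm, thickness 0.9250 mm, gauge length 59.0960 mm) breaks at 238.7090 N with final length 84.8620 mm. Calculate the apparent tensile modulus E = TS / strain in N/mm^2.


TS = F / (w * t) = 238.7090 / (17.6770 * 0.9250) = 14.5988 N/mm^2
strain = (Lf - L0) / L0 = (84.8620 - 59.0960) / 59.0960 = 0.4360
E = TS / strain = 14.5988 / 0.4360 = 33.4834 N/mm^2


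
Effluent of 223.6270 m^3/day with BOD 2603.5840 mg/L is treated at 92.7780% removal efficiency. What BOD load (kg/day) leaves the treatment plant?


Load_in = volume * conc / 1000 = 223.6270 * 2603.5840 / 1000 = 582.2317 kg/day
Removed = Load_in * eff / 100 = 582.2317 * 92.7780 / 100 = 540.1829 kg/day
Load_out = Load_in - Removed = 582.2317 - 540.1829 = 42.0488 kg/day


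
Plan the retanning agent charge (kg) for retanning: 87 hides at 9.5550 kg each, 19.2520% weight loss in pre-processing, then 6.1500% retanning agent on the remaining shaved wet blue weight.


Total_raw = N * avg_wt = 87 * 9.5550 = 831.2850 kg
Substrate = Total_raw * (1 - loss/100) = 831.2850 * (1 - 19.2520/100) = 671.2460 kg
Retan = Substrate * pct / 100 = 671.2460 * 6.1500 / 100 = 41.2816 kg


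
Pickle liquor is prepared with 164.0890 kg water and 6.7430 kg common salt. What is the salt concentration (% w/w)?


Formula: Conc = salt / (water + salt) * 100
Substituting: Conc = 6.7430 / (164.0890 + 6.7430) * 100
Result: 3.9472 %


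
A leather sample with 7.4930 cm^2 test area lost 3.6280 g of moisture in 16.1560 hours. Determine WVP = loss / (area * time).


Formula: WVP = loss / (area * time)
Substituting: WVP = 3.6280 / (7.4930 * 16.1560)
Result: 0.0299694 g/(cm^2*hr)


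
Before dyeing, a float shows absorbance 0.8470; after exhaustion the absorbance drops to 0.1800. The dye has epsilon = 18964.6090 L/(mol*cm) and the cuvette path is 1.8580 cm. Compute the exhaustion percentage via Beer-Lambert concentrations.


c_initial = A_i / (epsilon * l) = 0.8470 / (18964.6090 * 1.8580) = 2.4038e-05 mol/L
c_final = A_f / (epsilon * l) = 0.1800 / (18964.6090 * 1.8580) = 5.1084e-06 mol/L
Exhaustion = (c_initial - c_final) / c_initial * 100 = (2.4038e-05 - 5.1084e-06) / 2.4038e-05 * 100 = 78.7485 %


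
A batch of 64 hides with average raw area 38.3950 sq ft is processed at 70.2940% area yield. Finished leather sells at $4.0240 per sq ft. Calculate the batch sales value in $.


Raw_total = N * avg_area = 64 * 38.3950 = 2457.2800 sq ft
Finished = Raw_total * yield / 100 = 2457.2800 * 70.2940 / 100 = 1727.3204 sq ft
Value = Finished * price = 1727.3204 * 4.0240 = 6950.7373 $


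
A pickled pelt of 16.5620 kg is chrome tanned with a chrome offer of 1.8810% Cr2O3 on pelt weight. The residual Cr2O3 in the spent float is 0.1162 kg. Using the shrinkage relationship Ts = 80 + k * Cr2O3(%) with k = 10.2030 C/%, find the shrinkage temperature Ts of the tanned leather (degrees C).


Offered = pelt * offer_pct / 100 = 16.5620 * 1.8810 / 100 = 0.3115 kg
Uptake = offered - residual = 0.3115 - 0.1162 = 0.1953 kg
Cr2O3% on pelt = uptake / pelt * 100 = 0.1953 / 16.5620 * 100 = 1.1794 %
Ts = 80 + k * Cr2O3% = 80 + 10.2030 * 1.1794 = 92.0334 C


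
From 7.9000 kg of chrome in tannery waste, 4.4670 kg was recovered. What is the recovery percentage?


Formula: Recovery = recovered / input * 100
Substituting: Recovery = 4.4670 / 7.9000 * 100
Result: 56.5443 %


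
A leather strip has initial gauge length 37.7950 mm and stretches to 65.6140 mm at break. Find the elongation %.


Formula: Elongation = (Lf - L0) / L0 * 100
Substituting: Elongation = (65.6140 - 37.7950) / 37.7950 * 100
Result: 73.6050 %


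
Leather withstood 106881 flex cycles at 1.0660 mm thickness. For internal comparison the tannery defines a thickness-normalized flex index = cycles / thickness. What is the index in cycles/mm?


Formula: Index = cycles / thickness
Substituting: Index = 106881 / 1.0660
Result: 100263.6023 cycles/mm


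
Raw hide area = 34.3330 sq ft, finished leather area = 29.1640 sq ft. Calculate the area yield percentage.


Formula: Yield = finished / raw * 100
Substituting: Yield = 29.1640 / 34.3330 * 100
Result: 84.9445 %


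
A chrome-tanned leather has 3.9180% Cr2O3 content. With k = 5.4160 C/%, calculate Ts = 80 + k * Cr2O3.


Formula: Ts = 80 + k * Cr2O3
Substituting: Ts = 80 + 5.4160 * 3.9180
Result: 101.2199 C


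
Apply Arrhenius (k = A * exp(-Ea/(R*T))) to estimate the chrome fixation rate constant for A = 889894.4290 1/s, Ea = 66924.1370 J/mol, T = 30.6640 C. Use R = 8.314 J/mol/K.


T_K = T_C + 273.15 = 30.6640 + 273.15 = 303.8140 K
exponent = -Ea / (R * T_K) = -66924.1370 / (8.314 * 303.8140) = -26.4951
k = A * exp(exponent) = 889894.4290 * exp(-26.4951) = 2.7713e-06 1/s


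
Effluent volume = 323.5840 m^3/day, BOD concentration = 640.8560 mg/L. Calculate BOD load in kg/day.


Formula: BOD_load = volume * conc / 1000
Substituting: BOD_load = 323.5840 * 640.8560 / 1000
Result: 207.3707 kg/day


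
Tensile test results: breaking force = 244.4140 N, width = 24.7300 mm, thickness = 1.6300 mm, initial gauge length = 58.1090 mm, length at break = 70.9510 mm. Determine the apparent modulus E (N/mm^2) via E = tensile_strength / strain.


TS = F / (w * t) = 244.4140 / (24.7300 * 1.6300) = 6.0634 N/mm^2
strain = (Lf - L0) / L0 = (70.9510 - 58.1090) / 58.1090 = 0.2210
E = TS / strain = 6.0634 / 0.2210 = 27.4363 N/mm^2


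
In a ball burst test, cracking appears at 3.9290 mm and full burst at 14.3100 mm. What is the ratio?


Formula: Ratio = crack / burst
Substituting: Ratio = 3.9290 / 14.3100
Result: 0.2746


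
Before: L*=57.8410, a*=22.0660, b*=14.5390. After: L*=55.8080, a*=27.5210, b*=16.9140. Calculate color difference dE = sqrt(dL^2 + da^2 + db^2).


dL = -2.0330, da = 5.4550, db = 2.3750
dE = sqrt((-2.0330)^2 + 5.4550^2 + 2.3750^2) = 6.2873


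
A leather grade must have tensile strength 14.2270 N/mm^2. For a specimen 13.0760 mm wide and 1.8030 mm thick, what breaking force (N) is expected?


Formula: F = TS * w * t
Substituting: F = 14.2270 * 13.0760 * 1.8030
Result: 335.4162 N


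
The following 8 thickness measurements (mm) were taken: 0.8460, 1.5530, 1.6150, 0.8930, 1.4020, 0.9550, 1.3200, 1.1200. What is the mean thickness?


Formula: Average = sum / n
Substituting: Average = 9.7040 / 8
Result: 1.2130 mm


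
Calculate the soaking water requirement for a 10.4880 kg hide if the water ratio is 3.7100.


Formula: Water = hide_weight * ratio
Substituting: Water = 10.4880 * 3.7100
Result: 38.9105 kg


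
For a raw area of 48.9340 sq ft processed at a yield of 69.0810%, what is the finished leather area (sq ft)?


Formula: finished = raw * yield / 100
Substituting: finished = 48.9340 * 69.0810 / 100
Result: 33.8041 sq ft


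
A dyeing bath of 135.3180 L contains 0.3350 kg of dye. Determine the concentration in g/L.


Formula: Conc = dye_mass(kg) / volume(L) * 1000
Substituting: Conc = 0.3350 / 135.3180 * 1000
Result: 2.4756 g/L


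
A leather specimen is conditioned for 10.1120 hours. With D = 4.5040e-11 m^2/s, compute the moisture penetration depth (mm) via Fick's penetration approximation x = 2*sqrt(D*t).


t = 10.1120 hr * 3600 = 36403.2000 s
D * t = 4.5040e-11 * 36403.2000 = 1.6396e-06
x = 2 * sqrt(D*t) = 2 * sqrt(1.6396e-06) = 0.00256094 m = 2.5609 mm


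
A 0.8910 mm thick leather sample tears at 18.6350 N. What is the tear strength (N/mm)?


Formula: Tear strength = force / thickness
Substituting: Tear strength = 18.6350 / 0.8910
Result: 20.9147 N/mm


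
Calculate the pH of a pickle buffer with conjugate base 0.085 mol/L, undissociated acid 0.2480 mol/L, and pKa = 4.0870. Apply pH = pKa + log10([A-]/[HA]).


ratio = [A-] / [HA] = 0.085 / 0.2480 = 0.3427
log10(ratio) = -0.4650
pH = pKa + log10(ratio) = 4.0870 - 0.4650 = 3.6220


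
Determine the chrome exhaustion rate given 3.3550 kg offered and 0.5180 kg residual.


Formula: Uptake = (offered - residual) / offered * 100
Substituting: Uptake = (3.3550 - 0.5180) / 3.3550 * 100
Result: 84.5604 %


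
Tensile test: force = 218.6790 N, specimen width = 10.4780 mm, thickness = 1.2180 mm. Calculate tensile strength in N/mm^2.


Formula: TS = force / (width * thickness)
Substituting: TS = 218.6790 / (10.4780 * 1.2180)
Result: 17.1349 N/mm^2


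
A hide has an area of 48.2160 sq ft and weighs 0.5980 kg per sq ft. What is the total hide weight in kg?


Formula: Weight = area * weight_per_sqft
Substituting: Weight = 48.2160 * 0.5980
Result: 28.8332 kg


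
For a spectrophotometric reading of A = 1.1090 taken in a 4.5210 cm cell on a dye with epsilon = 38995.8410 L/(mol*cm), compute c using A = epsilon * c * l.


Formula: c = A / (epsilon * l)
Substituting: c = 1.1090 / (38995.8410 * 4.5210)
Result: 6.2904e-06 mol/L


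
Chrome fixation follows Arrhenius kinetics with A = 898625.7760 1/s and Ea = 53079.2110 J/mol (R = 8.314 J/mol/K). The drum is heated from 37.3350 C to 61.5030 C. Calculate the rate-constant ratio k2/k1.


T1 = 37.3350 + 273.15 = 310.4850 K; T2 = 61.5030 + 273.15 = 334.6530 K
k1 = A * exp(-Ea/(R*T1)) = 898625.7760 * exp(-53079.2110/(8.314*310.4850)) = 0.00105546 1/s
k2 = A * exp(-Ea/(R*T2)) = 898625.7760 * exp(-53079.2110/(8.314*334.6530)) = 0.00465971 1/s
k2/k1 = 0.00465971 / 0.00105546 = 4.4149


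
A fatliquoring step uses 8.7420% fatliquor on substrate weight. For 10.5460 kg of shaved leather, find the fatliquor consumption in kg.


Formula: Fat = substrate * pct / 100
Substituting: Fat = 10.5460 * 8.7420 / 100
Result: 0.9219 kg


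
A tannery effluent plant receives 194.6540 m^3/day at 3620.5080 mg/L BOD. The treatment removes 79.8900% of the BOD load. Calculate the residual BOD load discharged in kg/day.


Load_in = volume * conc / 1000 = 194.6540 * 3620.5080 / 1000 = 704.7464 kg/day
Removed = Load_in * eff / 100 = 704.7464 * 79.8900 / 100 = 563.0219 kg/day
Load_out = Load_in - Removed = 704.7464 - 563.0219 = 141.7245 kg/day


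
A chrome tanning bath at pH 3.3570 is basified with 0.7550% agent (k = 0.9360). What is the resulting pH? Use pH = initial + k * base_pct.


Formula: pH_final = pH_initial + k * base_pct
Substituting: pH_final = 3.3570 + 0.9360 * 0.7550
Result: 4.0637


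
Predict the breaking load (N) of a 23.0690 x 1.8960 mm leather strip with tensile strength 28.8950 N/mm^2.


Formula: F = TS * w * t
Substituting: F = 28.8950 * 23.0690 * 1.8960
Result: 1263.8333 N


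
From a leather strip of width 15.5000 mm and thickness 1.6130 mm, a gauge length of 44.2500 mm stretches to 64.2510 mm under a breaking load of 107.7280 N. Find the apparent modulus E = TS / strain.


TS = F / (w * t) = 107.7280 / (15.5000 * 1.6130) = 4.3089 N/mm^2
strain = (Lf - L0) / L0 = (64.2510 - 44.2500) / 44.2500 = 0.4520
E = TS / strain = 4.3089 / 0.4520 = 9.5329 N/mm^2


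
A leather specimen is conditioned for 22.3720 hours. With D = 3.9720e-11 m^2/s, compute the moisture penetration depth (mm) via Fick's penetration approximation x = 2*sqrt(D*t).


t = 22.3720 hr * 3600 = 80539.2000 s
D * t = 3.9720e-11 * 80539.2000 = 3.1990e-06
x = 2 * sqrt(D*t) = 2 * sqrt(3.1990e-06) = 0.00357716 m = 3.5772 mm


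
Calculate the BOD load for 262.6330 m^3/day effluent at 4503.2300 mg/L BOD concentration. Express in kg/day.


Formula: BOD_load = volume * conc / 1000
Substituting: BOD_load = 262.6330 * 4503.2300 / 1000
Result: 1182.6968 kg/day


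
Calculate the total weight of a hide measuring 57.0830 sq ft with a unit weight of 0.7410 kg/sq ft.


Formula: Weight = area * weight_per_sqft
Substituting: Weight = 57.0830 * 0.7410
Result: 42.2985 kg


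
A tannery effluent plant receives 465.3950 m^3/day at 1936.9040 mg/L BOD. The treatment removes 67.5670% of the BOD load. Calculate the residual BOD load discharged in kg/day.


Load_in = volume * conc / 1000 = 465.3950 * 1936.9040 / 1000 = 901.4254 kg/day
Removed = Load_in * eff / 100 = 901.4254 * 67.5670 / 100 = 609.0661 kg/day
Load_out = Load_in - Removed = 901.4254 - 609.0661 = 292.3593 kg/day


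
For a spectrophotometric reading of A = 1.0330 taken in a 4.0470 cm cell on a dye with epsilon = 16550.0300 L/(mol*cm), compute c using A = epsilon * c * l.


Formula: c = A / (epsilon * l)
Substituting: c = 1.0330 / (16550.0300 * 4.0470)
Result: 1.5423e-05 mol/L


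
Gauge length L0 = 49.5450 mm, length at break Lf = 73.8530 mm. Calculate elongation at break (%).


Formula: Elongation = (Lf - L0) / L0 * 100
Substituting: Elongation = (73.8530 - 49.5450) / 49.5450 * 100
Result: 49.0625 %


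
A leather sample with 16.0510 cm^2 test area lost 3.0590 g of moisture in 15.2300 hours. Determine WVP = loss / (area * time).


Formula: WVP = loss / (area * time)
Substituting: WVP = 3.0590 / (16.0510 * 15.2300)
Result: 0.0125135 g/(cm^2*hr)


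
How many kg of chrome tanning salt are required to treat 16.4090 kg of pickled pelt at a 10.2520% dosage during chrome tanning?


Formula: Chrome = substrate * pct / 100
Substituting: Chrome = 16.4090 * 10.2520 / 100
Result: 1.6823 kg


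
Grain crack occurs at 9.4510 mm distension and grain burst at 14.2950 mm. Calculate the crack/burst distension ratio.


Formula: Ratio = crack / burst
Substituting: Ratio = 9.4510 / 14.2950
Result: 0.6611


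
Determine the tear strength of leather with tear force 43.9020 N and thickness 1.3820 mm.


Formula: Tear strength = force / thickness
Substituting: Tear strength = 43.9020 / 1.3820
Result: 31.7670 N/mm


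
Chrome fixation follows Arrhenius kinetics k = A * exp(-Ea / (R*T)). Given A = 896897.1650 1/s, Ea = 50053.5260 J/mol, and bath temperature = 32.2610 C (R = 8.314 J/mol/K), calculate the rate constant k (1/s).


T_K = T_C + 273.15 = 32.2610 + 273.15 = 305.4110 K
exponent = -Ea / (R * T_K) = -50053.5260 / (8.314 * 305.4110) = -19.7124
k = A * exp(exponent) = 896897.1650 * exp(-19.7124) = 0.0024646 1/s


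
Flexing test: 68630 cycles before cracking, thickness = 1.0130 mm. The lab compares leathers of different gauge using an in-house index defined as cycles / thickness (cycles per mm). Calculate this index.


Formula: Index = cycles / thickness
Substituting: Index = 68630 / 1.0130
Result: 67749.2596 cycles/mm


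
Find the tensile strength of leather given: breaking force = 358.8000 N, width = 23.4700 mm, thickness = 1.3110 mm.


Formula: TS = force / (width * thickness)
Substituting: TS = 358.8000 / (23.4700 * 1.3110)
Result: 11.6610 N/mm^2


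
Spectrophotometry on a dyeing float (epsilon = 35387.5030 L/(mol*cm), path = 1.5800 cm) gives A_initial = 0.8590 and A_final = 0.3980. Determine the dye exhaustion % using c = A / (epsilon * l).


c_initial = A_i / (epsilon * l) = 0.8590 / (35387.5030 * 1.5800) = 1.5363e-05 mol/L
c_final = A_f / (epsilon * l) = 0.3980 / (35387.5030 * 1.5800) = 7.1183e-06 mol/L
Exhaustion = (c_initial - c_final) / c_initial * 100 = (1.5363e-05 - 7.1183e-06) / 1.5363e-05 * 100 = 53.6671 %


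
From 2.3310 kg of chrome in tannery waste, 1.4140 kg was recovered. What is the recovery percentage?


Formula: Recovery = recovered / input * 100
Substituting: Recovery = 1.4140 / 2.3310 * 100
Result: 60.6607 %


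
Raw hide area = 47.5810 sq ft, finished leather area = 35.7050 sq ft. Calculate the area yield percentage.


Formula: Yield = finished / raw * 100
Substituting: Yield = 35.7050 / 47.5810 * 100
Result: 75.0405 %


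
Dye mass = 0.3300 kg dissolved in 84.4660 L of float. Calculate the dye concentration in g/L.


Formula: Conc = dye_mass(kg) / volume(L) * 1000
Substituting: Conc = 0.3300 / 84.4660 * 1000
Result: 3.9069 g/L


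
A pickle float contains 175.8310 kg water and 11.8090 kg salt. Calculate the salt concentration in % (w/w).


Formula: Conc = salt / (water + salt) * 100
Substituting: Conc = 11.8090 / (175.8310 + 11.8090) * 100
Result: 6.2934 %


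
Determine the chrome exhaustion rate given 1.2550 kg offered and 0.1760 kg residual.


Formula: Uptake = (offered - residual) / offered * 100
Substituting: Uptake = (1.2550 - 0.1760) / 1.2550 * 100
Result: 85.9761 %


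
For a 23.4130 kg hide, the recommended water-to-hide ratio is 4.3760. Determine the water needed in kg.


Formula: Water = hide_weight * ratio
Substituting: Water = 23.4130 * 4.3760
Result: 102.4553 kg


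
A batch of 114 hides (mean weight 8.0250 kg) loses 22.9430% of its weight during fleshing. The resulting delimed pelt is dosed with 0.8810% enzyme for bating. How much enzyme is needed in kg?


Total_raw = N * avg_wt = 114 * 8.0250 = 914.8500 kg
Substrate = Total_raw * (1 - loss/100) = 914.8500 * (1 - 22.9430/100) = 704.9560 kg
Enzyme = Substrate * pct / 100 = 704.9560 * 0.8810 / 100 = 6.2107 kg


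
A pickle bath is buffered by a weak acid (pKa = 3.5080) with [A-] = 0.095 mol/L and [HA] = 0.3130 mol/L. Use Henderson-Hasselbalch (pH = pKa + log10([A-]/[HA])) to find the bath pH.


ratio = [A-] / [HA] = 0.095 / 0.3130 = 0.3035
log10(ratio) = -0.5178
pH = pKa + log10(ratio) = 3.5080 - 0.5178 = 2.9902


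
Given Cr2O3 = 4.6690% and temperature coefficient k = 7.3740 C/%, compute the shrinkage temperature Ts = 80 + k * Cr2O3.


Formula: Ts = 80 + k * Cr2O3
Substituting: Ts = 80 + 7.3740 * 4.6690
Result: 114.4292 C


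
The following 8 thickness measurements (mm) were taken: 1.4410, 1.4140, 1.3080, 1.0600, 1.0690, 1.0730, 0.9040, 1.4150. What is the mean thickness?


Formula: Average = sum / n
Substituting: Average = 9.6840 / 8
Result: 1.2105 mm


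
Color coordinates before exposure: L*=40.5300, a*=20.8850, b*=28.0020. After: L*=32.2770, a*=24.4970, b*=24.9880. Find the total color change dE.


dL = -8.2530, da = 3.6120, db = -3.0140
dE = sqrt((-8.2530)^2 + 3.6120^2 + (-3.0140)^2) = 9.4996


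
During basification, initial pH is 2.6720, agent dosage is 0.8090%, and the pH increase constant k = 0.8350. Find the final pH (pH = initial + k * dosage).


Formula: pH_final = pH_initial + k * base_pct
Substituting: pH_final = 2.6720 + 0.8350 * 0.8090
Result: 3.3475


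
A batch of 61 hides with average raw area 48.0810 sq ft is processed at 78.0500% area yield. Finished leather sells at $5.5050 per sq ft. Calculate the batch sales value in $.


Raw_total = N * avg_area = 61 * 48.0810 = 2932.9410 sq ft
Finished = Raw_total * yield / 100 = 2932.9410 * 78.0500 / 100 = 2289.1605 sq ft
Value = Finished * price = 2289.1605 * 5.5050 = 12601.8283 $


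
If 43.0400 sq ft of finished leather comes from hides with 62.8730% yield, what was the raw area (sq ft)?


Formula: raw = finished * 100 / yield
Substituting: raw = 43.0400 * 100 / 62.8730
Result: 68.4555 sq ft


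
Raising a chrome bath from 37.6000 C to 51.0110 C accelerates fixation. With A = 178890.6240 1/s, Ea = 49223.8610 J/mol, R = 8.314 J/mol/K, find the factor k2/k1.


T1 = 37.6000 + 273.15 = 310.7500 K; T2 = 51.0110 + 273.15 = 324.1610 K
k1 = A * exp(-Ea/(R*T1)) = 178890.6240 * exp(-49223.8610/(8.314*310.7500)) = 9.5092e-04 1/s
k2 = A * exp(-Ea/(R*T2)) = 178890.6240 * exp(-49223.8610/(8.314*324.1610)) = 0.00209155 1/s
k2/k1 = 0.00209155 / 9.5092e-04 = 2.1995


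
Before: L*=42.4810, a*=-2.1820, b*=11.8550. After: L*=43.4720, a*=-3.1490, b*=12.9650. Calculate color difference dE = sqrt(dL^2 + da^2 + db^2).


dL = 0.9910, da = -0.9670, db = 1.1100
dE = sqrt(0.9910^2 + (-0.9670)^2 + 1.1100^2) = 1.7746


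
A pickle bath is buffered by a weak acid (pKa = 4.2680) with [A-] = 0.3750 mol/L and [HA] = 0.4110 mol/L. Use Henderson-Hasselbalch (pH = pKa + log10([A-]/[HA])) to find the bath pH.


ratio = [A-] / [HA] = 0.3750 / 0.4110 = 0.9124
log10(ratio) = -0.0398106
pH = pKa + log10(ratio) = 4.2680 - 0.0398106 = 4.2282


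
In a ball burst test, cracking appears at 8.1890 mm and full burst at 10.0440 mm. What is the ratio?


Formula: Ratio = crack / burst
Substituting: Ratio = 8.1890 / 10.0440
Result: 0.8153


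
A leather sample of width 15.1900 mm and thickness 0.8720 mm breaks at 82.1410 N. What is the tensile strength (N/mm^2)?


Formula: TS = force / (width * thickness)
Substituting: TS = 82.1410 / (15.1900 * 0.8720)
Result: 6.2013 N/mm^2


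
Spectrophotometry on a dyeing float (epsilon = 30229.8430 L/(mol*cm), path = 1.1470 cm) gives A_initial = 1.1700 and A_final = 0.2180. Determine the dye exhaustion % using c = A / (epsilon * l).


c_initial = A_i / (epsilon * l) = 1.1700 / (30229.8430 * 1.1470) = 3.3743e-05 mol/L
c_final = A_f / (epsilon * l) = 0.2180 / (30229.8430 * 1.1470) = 6.2872e-06 mol/L
Exhaustion = (c_initial - c_final) / c_initial * 100 = (3.3743e-05 - 6.2872e-06) / 3.3743e-05 * 100 = 81.3675 %


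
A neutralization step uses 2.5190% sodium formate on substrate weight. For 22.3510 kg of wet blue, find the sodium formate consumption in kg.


Formula: Neutralizer = substrate * pct / 100
Substituting: Neutralizer = 22.3510 * 2.5190 / 100
Result: 0.5630 kg


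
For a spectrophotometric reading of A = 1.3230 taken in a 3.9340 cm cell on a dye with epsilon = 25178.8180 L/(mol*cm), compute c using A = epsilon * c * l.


Formula: c = A / (epsilon * l)
Substituting: c = 1.3230 / (25178.8180 * 3.9340)
Result: 1.3356e-05 mol/L


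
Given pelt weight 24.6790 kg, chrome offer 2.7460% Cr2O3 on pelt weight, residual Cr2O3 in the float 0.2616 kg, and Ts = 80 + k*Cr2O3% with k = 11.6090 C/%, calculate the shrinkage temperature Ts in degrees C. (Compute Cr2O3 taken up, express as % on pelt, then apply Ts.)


Offered = pelt * offer_pct / 100 = 24.6790 * 2.7460 / 100 = 0.6777 kg
Uptake = offered - residual = 0.6777 - 0.2616 = 0.4161 kg
Cr2O3% on pelt = uptake / pelt * 100 = 0.4161 / 24.6790 * 100 = 1.6860 %
Ts = 80 + k * Cr2O3% = 80 + 11.6090 * 1.6860 = 99.5727 C


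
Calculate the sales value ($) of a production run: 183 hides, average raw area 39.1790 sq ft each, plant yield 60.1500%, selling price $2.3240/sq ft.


Raw_total = N * avg_area = 183 * 39.1790 = 7169.7570 sq ft
Finished = Raw_total * yield / 100 = 7169.7570 * 60.1500 / 100 = 4312.6088 sq ft
Value = Finished * price = 4312.6088 * 2.3240 = 10022.5029 $


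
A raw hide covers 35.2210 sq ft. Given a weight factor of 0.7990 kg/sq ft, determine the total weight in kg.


Formula: Weight = area * weight_per_sqft
Substituting: Weight = 35.2210 * 0.7990
Result: 28.1416 kg


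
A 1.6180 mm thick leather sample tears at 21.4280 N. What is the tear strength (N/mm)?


Formula: Tear strength = force / thickness
Substituting: Tear strength = 21.4280 / 1.6180
Result: 13.2435 N/mm


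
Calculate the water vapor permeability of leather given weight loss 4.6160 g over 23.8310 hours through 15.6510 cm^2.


Formula: WVP = loss / (area * time)
Substituting: WVP = 4.6160 / (15.6510 * 23.8310)
Result: 0.012376 g/(cm^2*hr)


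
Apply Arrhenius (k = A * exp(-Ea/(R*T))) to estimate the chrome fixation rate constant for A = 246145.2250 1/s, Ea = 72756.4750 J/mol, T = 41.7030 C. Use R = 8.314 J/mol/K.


T_K = T_C + 273.15 = 41.7030 + 273.15 = 314.8530 K
exponent = -Ea / (R * T_K) = -72756.4750 / (8.314 * 314.8530) = -27.7942
k = A * exp(exponent) = 246145.2250 * exp(-27.7942) = 2.0909e-07 1/s


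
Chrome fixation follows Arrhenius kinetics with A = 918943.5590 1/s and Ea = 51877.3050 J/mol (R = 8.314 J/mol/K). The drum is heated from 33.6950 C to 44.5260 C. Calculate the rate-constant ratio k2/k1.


T1 = 33.6950 + 273.15 = 306.8450 K; T2 = 44.5260 + 273.15 = 317.6760 K
k1 = A * exp(-Ea/(R*T1)) = 918943.5590 * exp(-51877.3050/(8.314*306.8450)) = 0.00135465 1/s
k2 = A * exp(-Ea/(R*T2)) = 918943.5590 * exp(-51877.3050/(8.314*317.6760)) = 0.00270976 1/s
k2/k1 = 0.00270976 / 0.00135465 = 2.0003


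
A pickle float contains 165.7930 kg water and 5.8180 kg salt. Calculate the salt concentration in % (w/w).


Formula: Conc = salt / (water + salt) * 100
Substituting: Conc = 5.8180 / (165.7930 + 5.8180) * 100
Result: 3.3902 %


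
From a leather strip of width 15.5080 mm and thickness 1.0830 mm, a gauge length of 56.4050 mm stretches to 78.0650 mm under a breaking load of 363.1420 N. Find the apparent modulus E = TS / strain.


TS = F / (w * t) = 363.1420 / (15.5080 * 1.0830) = 21.6218 N/mm^2
strain = (Lf - L0) / L0 = (78.0650 - 56.4050) / 56.4050 = 0.3840
E = TS / strain = 21.6218 / 0.3840 = 56.3056 N/mm^2


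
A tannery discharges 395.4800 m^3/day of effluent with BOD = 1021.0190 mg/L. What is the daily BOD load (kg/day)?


Formula: BOD_load = volume * conc / 1000
Substituting: BOD_load = 395.4800 * 1021.0190 / 1000
Result: 403.7926 kg/day


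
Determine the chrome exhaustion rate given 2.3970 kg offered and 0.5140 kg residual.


Formula: Uptake = (offered - residual) / offered * 100
Substituting: Uptake = (2.3970 - 0.5140) / 2.3970 * 100
Result: 78.5565 %


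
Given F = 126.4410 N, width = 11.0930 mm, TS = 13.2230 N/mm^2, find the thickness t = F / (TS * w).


Formula: t = F / (TS * w)
Substituting: t = 126.4410 / (13.2230 * 11.0930)
Result: 0.8620 mm


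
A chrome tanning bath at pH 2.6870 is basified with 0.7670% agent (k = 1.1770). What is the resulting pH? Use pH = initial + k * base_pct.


Formula: pH_final = pH_initial + k * base_pct
Substituting: pH_final = 2.6870 + 1.1770 * 0.7670
Result: 3.5898


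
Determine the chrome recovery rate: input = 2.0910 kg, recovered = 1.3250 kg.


Formula: Recovery = recovered / input * 100
Substituting: Recovery = 1.3250 / 2.0910 * 100
Result: 63.3668 %


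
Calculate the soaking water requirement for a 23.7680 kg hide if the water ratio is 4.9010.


Formula: Water = hide_weight * ratio
Substituting: Water = 23.7680 * 4.9010
Result: 116.4870 kg


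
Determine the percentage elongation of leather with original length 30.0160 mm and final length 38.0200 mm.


Formula: Elongation = (Lf - L0) / L0 * 100
Substituting: Elongation = (38.0200 - 30.0160) / 30.0160 * 100
Result: 26.6658 %


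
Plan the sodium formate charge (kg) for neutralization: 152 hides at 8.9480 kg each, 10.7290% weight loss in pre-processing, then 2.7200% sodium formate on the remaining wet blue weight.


Total_raw = N * avg_wt = 152 * 8.9480 = 1360.0960 kg
Substrate = Total_raw * (1 - loss/100) = 1360.0960 * (1 - 10.7290/100) = 1214.1713 kg
Neutralizer = Substrate * pct / 100 = 1214.1713 * 2.7200 / 100 = 33.0255 kg


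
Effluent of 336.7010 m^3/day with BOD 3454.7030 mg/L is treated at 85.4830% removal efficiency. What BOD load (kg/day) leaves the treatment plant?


Load_in = volume * conc / 1000 = 336.7010 * 3454.7030 / 1000 = 1163.2020 kg/day
Removed = Load_in * eff / 100 = 1163.2020 * 85.4830 / 100 = 994.3399 kg/day
Load_out = Load_in - Removed = 1163.2020 - 994.3399 = 168.8620 kg/day


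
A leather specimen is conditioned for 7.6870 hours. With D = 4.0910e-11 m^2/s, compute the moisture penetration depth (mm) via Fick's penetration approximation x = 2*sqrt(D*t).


t = 7.6870 hr * 3600 = 27673.2000 s
D * t = 4.0910e-11 * 27673.2000 = 1.1321e-06
x = 2 * sqrt(D*t) = 2 * sqrt(1.1321e-06) = 0.00212801 m = 2.1280 mm


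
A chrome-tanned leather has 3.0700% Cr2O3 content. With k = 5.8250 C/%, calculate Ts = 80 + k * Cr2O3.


Formula: Ts = 80 + k * Cr2O3
Substituting: Ts = 80 + 5.8250 * 3.0700
Result: 97.8828 C


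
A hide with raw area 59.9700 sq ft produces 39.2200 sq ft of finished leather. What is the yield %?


Formula: Yield = finished / raw * 100
Substituting: Yield = 39.2200 / 59.9700 * 100
Result: 65.3994 %


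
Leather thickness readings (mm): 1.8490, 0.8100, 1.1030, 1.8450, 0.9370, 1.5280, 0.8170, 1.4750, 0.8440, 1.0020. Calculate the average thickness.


Formula: Average = sum / n
Substituting: Average = 12.2100 / 10
Result: 1.2210 mm


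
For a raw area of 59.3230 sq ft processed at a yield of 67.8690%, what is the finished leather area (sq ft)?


Formula: finished = raw * yield / 100
Substituting: finished = 59.3230 * 67.8690 / 100
Result: 40.2619 sq ft


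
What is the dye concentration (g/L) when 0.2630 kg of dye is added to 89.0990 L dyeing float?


Formula: Conc = dye_mass(kg) / volume(L) * 1000
Substituting: Conc = 0.2630 / 89.0990 * 1000
Result: 2.9518 g/L


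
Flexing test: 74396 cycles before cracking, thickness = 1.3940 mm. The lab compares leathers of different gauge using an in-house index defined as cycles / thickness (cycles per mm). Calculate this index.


Formula: Index = cycles / thickness
Substituting: Index = 74396 / 1.3940
Result: 53368.7231 cycles/mm


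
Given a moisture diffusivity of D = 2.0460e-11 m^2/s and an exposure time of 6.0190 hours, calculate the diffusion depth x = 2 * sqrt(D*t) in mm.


t = 6.0190 hr * 3600 = 21668.4000 s
D * t = 2.0460e-11 * 21668.4000 = 4.4334e-07
x = 2 * sqrt(D*t) = 2 * sqrt(4.4334e-07) = 0.00133167 m = 1.3317 mm


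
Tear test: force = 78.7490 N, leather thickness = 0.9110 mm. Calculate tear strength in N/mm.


Formula: Tear strength = force / thickness
Substituting: Tear strength = 78.7490 / 0.9110
Result: 86.4424 N/mm


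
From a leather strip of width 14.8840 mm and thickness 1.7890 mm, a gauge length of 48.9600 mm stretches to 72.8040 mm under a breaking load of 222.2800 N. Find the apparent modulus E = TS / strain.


TS = F / (w * t) = 222.2800 / (14.8840 * 1.7890) = 8.3478 N/mm^2
strain = (Lf - L0) / L0 = (72.8040 - 48.9600) / 48.9600 = 0.4870
E = TS / strain = 8.3478 / 0.4870 = 17.1409 N/mm^2


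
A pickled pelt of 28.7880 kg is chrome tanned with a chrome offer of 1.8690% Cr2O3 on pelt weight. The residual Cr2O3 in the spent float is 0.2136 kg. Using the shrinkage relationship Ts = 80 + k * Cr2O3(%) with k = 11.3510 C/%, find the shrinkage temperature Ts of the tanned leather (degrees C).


Offered = pelt * offer_pct / 100 = 28.7880 * 1.8690 / 100 = 0.5380 kg
Uptake = offered - residual = 0.5380 - 0.2136 = 0.3244 kg
Cr2O3% on pelt = uptake / pelt * 100 = 0.3244 / 28.7880 * 100 = 1.1270 %
Ts = 80 + k * Cr2O3% = 80 + 11.3510 * 1.1270 = 92.7929 C


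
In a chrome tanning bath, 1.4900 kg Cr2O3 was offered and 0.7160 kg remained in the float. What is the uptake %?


Formula: Uptake = (offered - residual) / offered * 100
Substituting: Uptake = (1.4900 - 0.7160) / 1.4900 * 100
Result: 51.9463 %


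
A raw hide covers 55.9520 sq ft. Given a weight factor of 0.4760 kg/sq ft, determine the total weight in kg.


Formula: Weight = area * weight_per_sqft
Substituting: Weight = 55.9520 * 0.4760
Result: 26.6332 kg


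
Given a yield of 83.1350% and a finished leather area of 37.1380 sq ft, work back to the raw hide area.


Formula: raw = finished * 100 / yield
Substituting: raw = 37.1380 * 100 / 83.1350
Result: 44.6719 sq ft


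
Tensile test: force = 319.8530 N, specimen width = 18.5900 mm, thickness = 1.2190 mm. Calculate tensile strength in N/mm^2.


Formula: TS = force / (width * thickness)
Substituting: TS = 319.8530 / (18.5900 * 1.2190)
Result: 14.1146 N/mm^2


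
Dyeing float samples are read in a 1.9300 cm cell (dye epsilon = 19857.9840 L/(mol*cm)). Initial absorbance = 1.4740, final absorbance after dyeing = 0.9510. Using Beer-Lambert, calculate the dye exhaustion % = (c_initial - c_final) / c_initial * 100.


c_initial = A_i / (epsilon * l) = 1.4740 / (19857.9840 * 1.9300) = 3.8460e-05 mol/L
c_final = A_f / (epsilon * l) = 0.9510 / (19857.9840 * 1.9300) = 2.4814e-05 mol/L
Exhaustion = (c_initial - c_final) / c_initial * 100 = (3.8460e-05 - 2.4814e-05) / 3.8460e-05 * 100 = 35.4817 %
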